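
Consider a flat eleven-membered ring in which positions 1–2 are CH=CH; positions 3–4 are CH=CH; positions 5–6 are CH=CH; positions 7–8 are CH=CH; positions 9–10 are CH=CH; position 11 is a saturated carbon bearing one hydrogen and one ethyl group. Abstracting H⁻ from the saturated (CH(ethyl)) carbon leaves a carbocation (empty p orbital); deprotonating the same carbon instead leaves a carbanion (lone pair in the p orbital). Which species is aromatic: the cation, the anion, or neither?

The cation

In either ion the ring is fully conjugated: every atom, including the new sp² carbon, supplies a p orbital.
Cation: 5 × 2 + 0 = 10 π electrons → 4(2)+2, aromatic.
Anion: 5 × 2 + 2 = 12 π electrons → 4(3), antiaromatic.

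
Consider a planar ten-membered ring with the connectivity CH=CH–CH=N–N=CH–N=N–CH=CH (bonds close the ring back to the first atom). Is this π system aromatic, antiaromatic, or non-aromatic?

Every ring atom contributes a p orbital perpendicular to the ring (the double-bond atoms are sp², each contributing one p electron; each =N– nitrogen is pyridine-type (lone pair in the sp² plane, one electron in the p orbital)), so the π system is cyclic and fully conjugated.
Tallying contributions gives 5 × 2 = 10 from the 5 double-bond units.
With 10 π electrons (n = 2), the Hückel 4n+2 condition holds.

Aromatic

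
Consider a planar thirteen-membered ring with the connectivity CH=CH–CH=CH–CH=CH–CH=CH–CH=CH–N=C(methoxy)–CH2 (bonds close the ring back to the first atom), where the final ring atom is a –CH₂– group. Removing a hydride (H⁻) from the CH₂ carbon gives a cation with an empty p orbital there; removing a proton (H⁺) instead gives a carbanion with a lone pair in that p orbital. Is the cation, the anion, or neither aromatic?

In both ions every ring atom is sp² and contributes a p orbital, so both rings are fully conjugated.
Cation: 6 × 2 + 0 = 12 π electrons → 4(3), antiaromatic.
Anion: 6 × 2 + 2 = 14 π electrons → 4(3)+2, aromatic.

The anion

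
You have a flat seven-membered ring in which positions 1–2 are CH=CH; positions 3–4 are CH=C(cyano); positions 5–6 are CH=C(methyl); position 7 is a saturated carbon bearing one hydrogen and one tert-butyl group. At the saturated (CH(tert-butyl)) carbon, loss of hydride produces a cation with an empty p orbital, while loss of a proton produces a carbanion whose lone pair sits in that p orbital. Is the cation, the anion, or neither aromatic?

Once that carbon is sp², every ring atom has a p orbital and both ions are fully conjugated.
Cation: 3 × 2 + 0 = 6 π electrons → 4(1)+2, aromatic.
Anion: 3 × 2 + 2 = 8 π electrons → 4(2), antiaromatic.

The cation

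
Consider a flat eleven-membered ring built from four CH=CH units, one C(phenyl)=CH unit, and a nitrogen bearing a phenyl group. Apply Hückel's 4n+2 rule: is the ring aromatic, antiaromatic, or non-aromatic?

Antiaromatic

Every ring atom contributes a p orbital perpendicular to the ring (each doubly-bonded ring atom is sp² with one p-orbital electron; the pyrrole-type nitrogen donates its lone pair from the p orbital), so the π system is cyclic and fully conjugated.
Tallying contributions gives 5 × 2 = 10 from the double-bond units + 2 from the N(phenyl) atom = 12.
12 = 4(3); a planar, fully conjugated 4n system is antiaromatic.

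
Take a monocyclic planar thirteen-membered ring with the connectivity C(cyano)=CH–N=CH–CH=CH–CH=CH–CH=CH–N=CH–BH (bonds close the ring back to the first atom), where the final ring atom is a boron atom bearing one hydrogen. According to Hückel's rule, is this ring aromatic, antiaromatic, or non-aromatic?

Check conjugation: every atom in a ring double bond is sp² and brings one electron to the p orbital; the doubly-bonded nitrogens are pyridine-type — their lone pairs lie in the ring plane, leaving one electron in the p orbital; the boron has an empty p orbital — every position has a p orbital, so the cyclic π system is continuous.
Adding the contributions, 6 × 2 = 12 from the double-bond units + 0 from the BH atom = 12.
A 4n π count (12, n = 3) in a planar conjugated ring means antiaromatic.

Antiaromatic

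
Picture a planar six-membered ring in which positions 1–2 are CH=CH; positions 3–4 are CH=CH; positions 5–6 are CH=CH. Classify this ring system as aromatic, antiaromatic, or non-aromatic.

Every ring atom contributes a p orbital perpendicular to the ring (the double-bond atoms are sp², each contributing one p electron), so the π system is cyclic and fully conjugated.
Adding the contributions, 3 × 2 = 6 from the 3 double-bond units.
Since 6 = 4·1 + 2, the ring meets the 4n+2 criterion.
(This ring is benzene.)

Aromatic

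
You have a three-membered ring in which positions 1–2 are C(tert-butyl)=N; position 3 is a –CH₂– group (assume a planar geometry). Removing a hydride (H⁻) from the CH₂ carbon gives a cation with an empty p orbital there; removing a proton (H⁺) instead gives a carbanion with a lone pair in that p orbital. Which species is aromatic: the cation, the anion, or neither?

In both ions every ring atom is sp² and contributes a p orbital, so both rings are fully conjugated.
Cation: 1 × 2 + 0 = 2 π electrons → 4(0)+2, aromatic.
Anion: 1 × 2 + 2 = 4 π electrons → 4(1), antiaromatic.

The cation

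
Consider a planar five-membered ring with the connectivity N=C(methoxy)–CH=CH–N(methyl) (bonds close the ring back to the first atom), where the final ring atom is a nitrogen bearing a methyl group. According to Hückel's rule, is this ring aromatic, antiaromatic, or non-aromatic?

The p orbitals form a continuous loop: each doubly-bonded ring atom is sp² with one p-orbital electron; the doubly-bonded nitrogens are pyridine-type — their lone pairs lie in the ring plane, leaving one electron in the p orbital; the pyrrole-type nitrogen donates its lone pair from the p orbital. The ring is fully conjugated.
π-electron count: 2 × 2 = 4 from the double-bond units + 2 from the N(methyl) atom = 6.
With 6 π electrons (n = 1), the Hückel 4n+2 condition holds.

Aromatic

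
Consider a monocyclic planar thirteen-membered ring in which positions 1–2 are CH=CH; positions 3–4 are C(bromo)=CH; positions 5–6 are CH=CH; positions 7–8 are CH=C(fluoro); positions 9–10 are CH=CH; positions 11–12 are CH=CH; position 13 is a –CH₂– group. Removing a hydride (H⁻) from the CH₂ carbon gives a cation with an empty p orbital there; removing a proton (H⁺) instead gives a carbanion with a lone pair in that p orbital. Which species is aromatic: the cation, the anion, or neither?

The anion

Once that carbon is sp², every ring atom has a p orbital and both ions are fully conjugated.
Cation: 6 × 2 + 0 = 12 π electrons → 4(3), antiaromatic.
Anion: 6 × 2 + 2 = 14 π electrons → 4(3)+2, aromatic.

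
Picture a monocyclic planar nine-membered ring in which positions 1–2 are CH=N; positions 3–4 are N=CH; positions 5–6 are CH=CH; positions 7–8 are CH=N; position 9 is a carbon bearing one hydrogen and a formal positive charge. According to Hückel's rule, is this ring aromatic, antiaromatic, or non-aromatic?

Every ring atom contributes a p orbital perpendicular to the ring (each doubly-bonded ring atom is sp² with one p-orbital electron; the doubly-bonded nitrogens are pyridine-type — their lone pairs lie in the ring plane, leaving one electron in the p orbital; the carbocation has an empty p orbital), so the π system is cyclic and fully conjugated.
Tallying contributions gives 4 × 2 = 8 from the double-bond units + 0 from the CH(+) atom = 8.
A 4n π count (8, n = 2) in a planar conjugated ring means antiaromatic.

Antiaromatic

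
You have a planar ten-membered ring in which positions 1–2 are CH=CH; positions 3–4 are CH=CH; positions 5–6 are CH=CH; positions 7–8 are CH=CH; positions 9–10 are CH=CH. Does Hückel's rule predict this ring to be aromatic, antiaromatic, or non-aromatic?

Aromatic

The p orbitals form a continuous loop: the double-bond atoms are sp², each contributing one p electron. The ring is fully conjugated.
Tallying contributions gives 5 × 2 = 10 from the 5 double-bond units.
10 = 4(2) + 2, which satisfies Hückel's 4n+2 rule.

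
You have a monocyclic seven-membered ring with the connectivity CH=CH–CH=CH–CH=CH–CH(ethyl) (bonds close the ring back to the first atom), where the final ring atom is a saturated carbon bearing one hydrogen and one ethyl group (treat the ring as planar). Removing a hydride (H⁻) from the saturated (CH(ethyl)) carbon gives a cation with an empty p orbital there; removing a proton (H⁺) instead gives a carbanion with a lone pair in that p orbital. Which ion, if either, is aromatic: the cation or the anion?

In either ion the ring is fully conjugated: every atom, including the new sp² carbon, supplies a p orbital.
Cation: 3 × 2 + 0 = 6 π electrons → 4(1)+2, aromatic.
Anion: 3 × 2 + 2 = 8 π electrons → 4(2), antiaromatic.

The cation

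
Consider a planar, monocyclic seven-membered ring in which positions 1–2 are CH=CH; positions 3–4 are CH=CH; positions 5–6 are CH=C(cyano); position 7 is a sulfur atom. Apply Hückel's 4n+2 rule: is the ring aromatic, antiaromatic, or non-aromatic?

All ring atoms are sp² and supply a p orbital to the ring (each doubly-bonded ring atom is sp² with one p-orbital electron; the sulfur donates one lone pair from its p orbital); the conjugation is uninterrupted.
π-electron count: 3 × 2 = 6 from the double-bond units + 2 from the S atom = 8.
With 8 = 4·2 π electrons, Hückel's rule classifies the planar ring as antiaromatic.

Antiaromatic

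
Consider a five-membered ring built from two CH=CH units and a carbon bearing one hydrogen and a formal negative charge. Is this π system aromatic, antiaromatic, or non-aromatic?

All ring atoms are sp² and supply a p orbital to the ring (every atom in a ring double bond is sp² and brings one electron to the p orbital; the carbanion's lone pair occupies the p orbital); the conjugation is uninterrupted.
π-electron count: 2 × 2 = 4 from the double-bond units + 2 from the CH(-) atom = 6.
6 = 4(1) + 2, which satisfies Hückel's 4n+2 rule.
(The species described is the cyclopentadienyl anion.)

Aromatic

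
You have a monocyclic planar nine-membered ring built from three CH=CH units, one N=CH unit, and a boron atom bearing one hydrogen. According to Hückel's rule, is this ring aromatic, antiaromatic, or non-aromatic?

Check conjugation: each doubly-bonded ring atom is sp² with one p-orbital electron; each =N– nitrogen is pyridine-type (lone pair in the sp² plane, one electron in the p orbital); the boron has an empty p orbital — every position has a p orbital, so the cyclic π system is continuous.
π-electron count: 4 × 2 = 8 from the double-bond units + 0 from the BH atom = 8.
A 4n π count (8, n = 2) in a planar conjugated ring means antiaromatic.

Antiaromatic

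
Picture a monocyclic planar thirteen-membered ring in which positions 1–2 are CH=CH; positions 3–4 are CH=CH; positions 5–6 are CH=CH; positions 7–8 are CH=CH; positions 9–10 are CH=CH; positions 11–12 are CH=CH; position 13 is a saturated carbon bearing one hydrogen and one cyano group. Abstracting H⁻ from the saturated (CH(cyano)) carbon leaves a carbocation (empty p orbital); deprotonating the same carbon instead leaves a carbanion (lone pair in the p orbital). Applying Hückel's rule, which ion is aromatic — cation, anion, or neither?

In either ion the ring is fully conjugated: every atom, including the new sp² carbon, supplies a p orbital.
Cation: 6 × 2 + 0 = 12 π electrons → 4(3), antiaromatic.
Anion: 6 × 2 + 2 = 14 π electrons → 4(3)+2, aromatic.

The anion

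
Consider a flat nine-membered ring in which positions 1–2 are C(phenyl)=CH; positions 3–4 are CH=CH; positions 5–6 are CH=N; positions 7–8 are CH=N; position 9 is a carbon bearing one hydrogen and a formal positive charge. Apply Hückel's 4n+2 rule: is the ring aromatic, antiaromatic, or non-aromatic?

Antiaromatic

Check conjugation: each doubly-bonded ring atom is sp² with one p-orbital electron; each sp² =N– keeps its lone pair in-plane and puts one electron into the π system; the carbocation has an empty p orbital — every position has a p orbital, so the cyclic π system is continuous.
Adding the contributions, 4 × 2 = 8 from the double-bond units + 0 from the CH(+) atom = 8.
8 = 4(2); a planar, fully conjugated 4n system is antiaromatic.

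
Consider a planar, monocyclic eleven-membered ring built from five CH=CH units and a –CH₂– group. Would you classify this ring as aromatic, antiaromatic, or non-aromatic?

Because the tetrahedral CH₂ carbon is sp³ and has no p orbital in the ring π system at the CH2 position, the π system cannot extend all the way around the ring.
Without a continuous loop of overlapping p orbitals the Hückel electron count never comes into play.

Non-aromatic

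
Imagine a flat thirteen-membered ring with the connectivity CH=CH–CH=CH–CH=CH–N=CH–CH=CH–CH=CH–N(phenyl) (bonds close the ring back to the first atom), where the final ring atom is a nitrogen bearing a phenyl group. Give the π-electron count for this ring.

Check conjugation: each doubly-bonded ring atom is sp² with one p-orbital electron; the doubly-bonded nitrogens are pyridine-type — their lone pairs lie in the ring plane, leaving one electron in the p orbital; the pyrrole-type nitrogen donates its lone pair from the p orbital — every position has a p orbital, so the cyclic π system is continuous.
Tallying contributions gives 6 × 2 = 12 from the double-bond units + 2 from the N(phenyl) atom = 14.

14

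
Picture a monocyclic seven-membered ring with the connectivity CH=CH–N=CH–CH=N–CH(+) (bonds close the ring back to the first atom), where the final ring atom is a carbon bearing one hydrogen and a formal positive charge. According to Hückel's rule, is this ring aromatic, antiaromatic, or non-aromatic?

Aromatic

Every ring atom contributes a p orbital perpendicular to the ring (every atom in a ring double bond is sp² and brings one electron to the p orbital; the doubly-bonded nitrogens are pyridine-type — their lone pairs lie in the ring plane, leaving one electron in the p orbital; the carbocation has an empty p orbital), so the π system is cyclic and fully conjugated.
Tallying contributions gives 3 × 2 = 6 from the double-bond units + 0 from the CH(+) atom = 6.
With 6 π electrons (n = 1), the Hückel 4n+2 condition holds.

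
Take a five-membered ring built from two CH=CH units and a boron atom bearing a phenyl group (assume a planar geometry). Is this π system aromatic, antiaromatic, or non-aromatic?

Antiaromatic

The p orbitals form a continuous loop: the double-bond atoms are sp², each contributing one p electron; the boron has an empty p orbital. The ring is fully conjugated.
π-electron count: 2 × 2 = 4 from the double-bond units + 0 from the B(phenyl) atom = 4.
4 is a 4n count (n = 1), so the planar conjugated ring is antiaromatic.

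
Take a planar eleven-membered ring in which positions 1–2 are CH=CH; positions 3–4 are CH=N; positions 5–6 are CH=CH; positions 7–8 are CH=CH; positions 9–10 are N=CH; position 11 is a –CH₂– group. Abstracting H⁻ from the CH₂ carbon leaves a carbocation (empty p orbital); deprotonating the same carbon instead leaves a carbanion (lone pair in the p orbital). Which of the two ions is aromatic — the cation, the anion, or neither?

In both ions every ring atom is sp² and contributes a p orbital, so both rings are fully conjugated.
Cation: 5 × 2 + 0 = 10 π electrons → 4(2)+2, aromatic.
Anion: 5 × 2 + 2 = 12 π electrons → 4(3), antiaromatic.

The cation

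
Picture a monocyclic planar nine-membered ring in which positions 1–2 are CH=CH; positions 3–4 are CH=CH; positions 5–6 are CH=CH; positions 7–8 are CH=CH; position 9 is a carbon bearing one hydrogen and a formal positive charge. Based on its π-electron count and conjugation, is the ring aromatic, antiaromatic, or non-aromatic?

Antiaromatic

Check conjugation: the double-bond atoms are sp², each contributing one p electron; the carbocation has an empty p orbital — every position has a p orbital, so the cyclic π system is continuous.
Adding the contributions, 4 × 2 = 8 from the double-bond units + 0 from the CH(+) atom = 8.
8 is a 4n count (n = 2), so the planar conjugated ring is antiaromatic.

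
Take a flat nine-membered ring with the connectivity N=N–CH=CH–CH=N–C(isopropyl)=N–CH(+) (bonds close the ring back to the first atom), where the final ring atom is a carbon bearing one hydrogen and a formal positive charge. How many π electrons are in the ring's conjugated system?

8

All ring atoms are sp² and supply a p orbital to the ring (each doubly-bonded ring atom is sp² with one p-orbital electron; the doubly-bonded nitrogens are pyridine-type — their lone pairs lie in the ring plane, leaving one electron in the p orbital; the carbocation has an empty p orbital); the conjugation is uninterrupted.
Counting π electrons: 4 × 2 = 8 from the double-bond units + 0 from the CH(+) atom = 8.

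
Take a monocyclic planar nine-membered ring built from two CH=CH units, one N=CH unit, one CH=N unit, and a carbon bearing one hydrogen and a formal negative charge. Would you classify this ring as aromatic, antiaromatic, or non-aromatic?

Aromatic

Every ring atom contributes a p orbital perpendicular to the ring (the double-bond atoms are sp², each contributing one p electron; the doubly-bonded nitrogens are pyridine-type — their lone pairs lie in the ring plane, leaving one electron in the p orbital; the carbanion's lone pair occupies the p orbital), so the π system is cyclic and fully conjugated.
Counting π electrons: 4 × 2 = 8 from the double-bond units + 2 from the CH(-) atom = 10.
With 10 π electrons (n = 2), the Hückel 4n+2 condition holds.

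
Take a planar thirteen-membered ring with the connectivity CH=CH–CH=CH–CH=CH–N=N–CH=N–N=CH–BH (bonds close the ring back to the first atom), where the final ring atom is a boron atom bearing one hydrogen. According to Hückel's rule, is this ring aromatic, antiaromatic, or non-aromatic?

Antiaromatic

All ring atoms are sp² and supply a p orbital to the ring (each doubly-bonded ring atom is sp² with one p-orbital electron; the doubly-bonded nitrogens are pyridine-type — their lone pairs lie in the ring plane, leaving one electron in the p orbital; the boron has an empty p orbital); the conjugation is uninterrupted.
Adding the contributions, 6 × 2 = 12 from the double-bond units + 0 from the BH atom = 12.
12 = 4(3); a planar, fully conjugated 4n system is antiaromatic.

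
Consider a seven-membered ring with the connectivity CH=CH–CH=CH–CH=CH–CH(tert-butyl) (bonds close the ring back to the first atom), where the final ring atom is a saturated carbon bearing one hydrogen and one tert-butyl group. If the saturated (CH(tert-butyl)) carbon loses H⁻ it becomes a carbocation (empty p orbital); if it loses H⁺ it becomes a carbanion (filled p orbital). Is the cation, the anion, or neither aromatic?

The cation

Both ions have a continuous loop of p orbitals — each ring atom is sp².
Cation: 3 × 2 + 0 = 6 π electrons → 4(1)+2, aromatic.
Anion: 3 × 2 + 2 = 8 π electrons → 4(2), antiaromatic.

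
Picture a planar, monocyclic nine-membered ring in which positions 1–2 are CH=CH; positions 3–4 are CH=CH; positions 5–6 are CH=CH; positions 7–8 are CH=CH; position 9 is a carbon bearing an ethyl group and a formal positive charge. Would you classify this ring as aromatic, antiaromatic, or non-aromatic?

Antiaromatic

Every ring atom contributes a p orbital perpendicular to the ring (the double-bond atoms are sp², each contributing one p electron; the carbocation has an empty p orbital), so the π system is cyclic and fully conjugated.
Adding the contributions, 4 × 2 = 8 from the double-bond units + 0 from the C(ethyl)(+) atom = 8.
8 = 4(2); a planar, fully conjugated 4n system is antiaromatic.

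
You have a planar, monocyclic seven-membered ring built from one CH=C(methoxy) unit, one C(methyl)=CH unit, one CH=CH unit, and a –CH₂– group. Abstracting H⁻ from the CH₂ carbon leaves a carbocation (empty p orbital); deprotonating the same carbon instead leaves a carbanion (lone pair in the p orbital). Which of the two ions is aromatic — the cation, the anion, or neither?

The cation

Once that carbon is sp², every ring atom has a p orbital and both ions are fully conjugated.
Cation: 3 × 2 + 0 = 6 π electrons → 4(1)+2, aromatic.
Anion: 3 × 2 + 2 = 8 π electrons → 4(2), antiaromatic.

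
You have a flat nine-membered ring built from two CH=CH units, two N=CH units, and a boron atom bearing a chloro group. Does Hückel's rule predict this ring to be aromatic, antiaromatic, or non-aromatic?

Every ring atom contributes a p orbital perpendicular to the ring (the double-bond atoms are sp², each contributing one p electron; the doubly-bonded nitrogens are pyridine-type — their lone pairs lie in the ring plane, leaving one electron in the p orbital; the boron has an empty p orbital), so the π system is cyclic and fully conjugated.
Counting π electrons: 4 × 2 = 8 from the double-bond units + 0 from the B(chloro) atom = 8.
With 8 = 4·2 π electrons, Hückel's rule classifies the planar ring as antiaromatic.

Antiaromatic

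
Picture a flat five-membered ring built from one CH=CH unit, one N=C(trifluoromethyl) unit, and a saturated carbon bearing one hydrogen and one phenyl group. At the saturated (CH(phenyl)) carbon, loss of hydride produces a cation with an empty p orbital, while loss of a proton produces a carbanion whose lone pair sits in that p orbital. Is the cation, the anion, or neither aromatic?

In either ion the ring is fully conjugated: every atom, including the new sp² carbon, supplies a p orbital.
Cation: 2 × 2 + 0 = 4 π electrons → 4(1), antiaromatic.
Anion: 2 × 2 + 2 = 6 π electrons → 4(1)+2, aromatic.

The anion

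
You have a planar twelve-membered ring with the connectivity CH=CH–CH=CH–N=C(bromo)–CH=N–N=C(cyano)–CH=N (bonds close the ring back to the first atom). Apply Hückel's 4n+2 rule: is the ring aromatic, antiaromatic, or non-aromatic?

Antiaromatic

All ring atoms are sp² and supply a p orbital to the ring (the double-bond atoms are sp², each contributing one p electron; each sp² =N– keeps its lone pair in-plane and puts one electron into the π system); the conjugation is uninterrupted.
π-electron count: 6 × 2 = 12 from the 6 double-bond units.
12 = 4(3); a planar, fully conjugated 4n system is antiaromatic.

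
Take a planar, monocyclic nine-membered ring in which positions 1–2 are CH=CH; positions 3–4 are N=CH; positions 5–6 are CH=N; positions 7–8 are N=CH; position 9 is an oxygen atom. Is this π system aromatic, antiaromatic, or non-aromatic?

Aromatic

Every ring atom contributes a p orbital perpendicular to the ring (each doubly-bonded ring atom is sp² with one p-orbital electron; the doubly-bonded nitrogens are pyridine-type — their lone pairs lie in the ring plane, leaving one electron in the p orbital; the oxygen donates one lone pair from its p orbital), so the π system is cyclic and fully conjugated.
Tallying contributions gives 4 × 2 = 8 from the double-bond units + 2 from the O atom = 10.
Since 10 = 4·2 + 2, the ring meets the 4n+2 criterion.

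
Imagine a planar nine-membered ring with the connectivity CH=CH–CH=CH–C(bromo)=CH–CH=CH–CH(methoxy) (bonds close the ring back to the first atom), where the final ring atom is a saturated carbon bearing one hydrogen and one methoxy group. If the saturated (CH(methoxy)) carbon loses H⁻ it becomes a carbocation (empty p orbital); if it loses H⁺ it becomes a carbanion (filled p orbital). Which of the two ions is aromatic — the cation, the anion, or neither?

The anion

Both ions have a continuous loop of p orbitals — each ring atom is sp².
Cation: 4 × 2 + 0 = 8 π electrons → 4(2), antiaromatic.
Anion: 4 × 2 + 2 = 10 π electrons → 4(2)+2, aromatic.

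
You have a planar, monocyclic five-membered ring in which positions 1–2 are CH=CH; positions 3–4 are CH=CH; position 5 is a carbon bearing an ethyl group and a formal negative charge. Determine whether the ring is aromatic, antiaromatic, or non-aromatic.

Aromatic

Every ring atom contributes a p orbital perpendicular to the ring (the double-bond atoms are sp², each contributing one p electron; the carbanion's lone pair occupies the p orbital), so the π system is cyclic and fully conjugated.
Counting π electrons: 2 × 2 = 4 from the double-bond units + 2 from the C(ethyl)(-) atom = 6.
With 6 π electrons (n = 1), the Hückel 4n+2 condition holds.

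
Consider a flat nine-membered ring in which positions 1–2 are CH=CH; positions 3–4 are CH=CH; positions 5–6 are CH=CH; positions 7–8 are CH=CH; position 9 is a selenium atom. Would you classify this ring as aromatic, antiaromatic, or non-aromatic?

All ring atoms are sp² and supply a p orbital to the ring (each doubly-bonded ring atom is sp² with one p-orbital electron; the selenium donates one lone pair from its p orbital); the conjugation is uninterrupted.
π-electron count: 4 × 2 = 8 from the double-bond units + 2 from the Se atom = 10.
That gives a 4n+2 count (10, n = 2).

Aromatic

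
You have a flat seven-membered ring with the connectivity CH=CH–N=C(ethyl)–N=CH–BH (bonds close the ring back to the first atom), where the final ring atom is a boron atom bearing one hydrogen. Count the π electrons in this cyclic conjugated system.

Every ring atom contributes a p orbital perpendicular to the ring (the double-bond atoms are sp², each contributing one p electron; each sp² =N– keeps its lone pair in-plane and puts one electron into the π system; the boron has an empty p orbital), so the π system is cyclic and fully conjugated.
Tallying contributions gives 3 × 2 = 6 from the double-bond units + 0 from the BH atom = 6.

6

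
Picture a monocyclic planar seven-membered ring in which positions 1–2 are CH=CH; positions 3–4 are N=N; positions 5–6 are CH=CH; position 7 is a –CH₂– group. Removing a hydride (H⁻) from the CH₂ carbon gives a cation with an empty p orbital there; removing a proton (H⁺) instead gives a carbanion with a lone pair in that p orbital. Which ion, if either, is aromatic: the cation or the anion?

In either ion the ring is fully conjugated: every atom, including the new sp² carbon, supplies a p orbital.
Cation: 3 × 2 + 0 = 6 π electrons → 4(1)+2, aromatic.
Anion: 3 × 2 + 2 = 8 π electrons → 4(2), antiaromatic.

The cation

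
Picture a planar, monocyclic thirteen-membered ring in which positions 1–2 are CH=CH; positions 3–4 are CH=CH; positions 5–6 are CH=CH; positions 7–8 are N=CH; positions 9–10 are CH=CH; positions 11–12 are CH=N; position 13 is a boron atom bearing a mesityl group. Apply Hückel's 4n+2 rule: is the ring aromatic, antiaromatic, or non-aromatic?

Antiaromatic

Check conjugation: every atom in a ring double bond is sp² and brings one electron to the p orbital; the doubly-bonded nitrogens are pyridine-type — their lone pairs lie in the ring plane, leaving one electron in the p orbital; the boron has an empty p orbital — every position has a p orbital, so the cyclic π system is continuous.
Counting π electrons: 6 × 2 = 12 from the double-bond units + 0 from the B(mesityl) atom = 12.
With 12 = 4·3 π electrons, Hückel's rule classifies the planar ring as antiaromatic.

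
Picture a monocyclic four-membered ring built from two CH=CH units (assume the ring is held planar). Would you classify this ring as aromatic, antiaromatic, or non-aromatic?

Every ring atom contributes a p orbital perpendicular to the ring (every atom in a ring double bond is sp² and brings one electron to the p orbital), so the π system is cyclic and fully conjugated.
Counting π electrons: 2 × 2 = 4 from the 2 double-bond units.
4 is a 4n count (n = 1), so the planar conjugated ring is antiaromatic.
This is cyclobutadiene.

Antiaromatic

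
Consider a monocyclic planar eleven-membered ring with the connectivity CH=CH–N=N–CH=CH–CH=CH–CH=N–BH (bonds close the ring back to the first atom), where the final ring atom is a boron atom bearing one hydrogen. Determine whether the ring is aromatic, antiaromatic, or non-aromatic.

Aromatic

All ring atoms are sp² and supply a p orbital to the ring (every atom in a ring double bond is sp² and brings one electron to the p orbital; each sp² =N– keeps its lone pair in-plane and puts one electron into the π system; the boron has an empty p orbital); the conjugation is uninterrupted.
Adding the contributions, 5 × 2 = 10 from the double-bond units + 0 from the BH atom = 10.
That gives a 4n+2 count (10, n = 2).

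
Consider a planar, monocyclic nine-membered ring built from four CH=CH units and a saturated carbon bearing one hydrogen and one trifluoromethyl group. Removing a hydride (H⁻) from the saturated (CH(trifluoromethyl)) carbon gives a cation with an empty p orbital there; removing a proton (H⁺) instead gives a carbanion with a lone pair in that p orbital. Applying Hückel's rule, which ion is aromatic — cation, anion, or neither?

Both ions have a continuous loop of p orbitals — each ring atom is sp².
Cation: 4 × 2 + 0 = 8 π electrons → 4(2), antiaromatic.
Anion: 4 × 2 + 2 = 10 π electrons → 4(2)+2, aromatic.

The anion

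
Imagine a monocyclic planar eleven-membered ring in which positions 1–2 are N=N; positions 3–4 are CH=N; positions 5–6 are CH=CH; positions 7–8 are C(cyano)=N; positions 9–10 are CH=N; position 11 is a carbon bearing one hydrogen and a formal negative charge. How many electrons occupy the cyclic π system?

All ring atoms are sp² and supply a p orbital to the ring (each doubly-bonded ring atom is sp² with one p-orbital electron; each =N– nitrogen is pyridine-type (lone pair in the sp² plane, one electron in the p orbital); the carbanion's lone pair occupies the p orbital); the conjugation is uninterrupted.
Counting π electrons: 5 × 2 = 10 from the double-bond units + 2 from the CH(-) atom = 12.

12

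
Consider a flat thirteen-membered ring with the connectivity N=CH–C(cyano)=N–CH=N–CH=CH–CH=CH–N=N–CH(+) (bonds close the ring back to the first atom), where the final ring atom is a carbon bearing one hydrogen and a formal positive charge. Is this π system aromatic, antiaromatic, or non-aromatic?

Antiaromatic

Every ring atom contributes a p orbital perpendicular to the ring (every atom in a ring double bond is sp² and brings one electron to the p orbital; the doubly-bonded nitrogens are pyridine-type — their lone pairs lie in the ring plane, leaving one electron in the p orbital; the carbocation has an empty p orbital), so the π system is cyclic and fully conjugated.
Adding the contributions, 6 × 2 = 12 from the double-bond units + 0 from the CH(+) atom = 12.
12 = 4(3); a planar, fully conjugated 4n system is antiaromatic.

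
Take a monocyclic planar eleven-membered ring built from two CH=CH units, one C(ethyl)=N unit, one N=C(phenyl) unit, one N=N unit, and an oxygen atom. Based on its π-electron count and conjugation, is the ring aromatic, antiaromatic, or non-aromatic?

Antiaromatic

All ring atoms are sp² and supply a p orbital to the ring (each doubly-bonded ring atom is sp² with one p-orbital electron; the doubly-bonded nitrogens are pyridine-type — their lone pairs lie in the ring plane, leaving one electron in the p orbital; the oxygen donates one lone pair from its p orbital); the conjugation is uninterrupted.
π-electron count: 5 × 2 = 10 from the double-bond units + 2 from the O atom = 12.
12 is a 4n count (n = 3), so the planar conjugated ring is antiaromatic.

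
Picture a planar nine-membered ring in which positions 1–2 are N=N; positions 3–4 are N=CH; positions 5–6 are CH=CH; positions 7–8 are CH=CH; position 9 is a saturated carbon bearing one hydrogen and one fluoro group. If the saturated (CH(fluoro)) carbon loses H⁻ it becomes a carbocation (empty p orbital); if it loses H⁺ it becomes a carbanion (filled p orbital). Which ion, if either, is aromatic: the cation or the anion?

The anion

Once that carbon is sp², every ring atom has a p orbital and both ions are fully conjugated.
Cation: 4 × 2 + 0 = 8 π electrons → 4(2), antiaromatic.
Anion: 4 × 2 + 2 = 10 π electrons → 4(2)+2, aromatic.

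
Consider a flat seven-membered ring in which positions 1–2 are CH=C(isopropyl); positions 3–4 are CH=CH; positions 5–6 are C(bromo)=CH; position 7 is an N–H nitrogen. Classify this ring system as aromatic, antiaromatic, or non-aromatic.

Antiaromatic

The p orbitals form a continuous loop: every atom in a ring double bond is sp² and brings one electron to the p orbital; the pyrrole-type nitrogen donates its lone pair from the p orbital. The ring is fully conjugated.
Adding the contributions, 3 × 2 = 6 from the double-bond units + 2 from the NH atom = 8.
A 4n π count (8, n = 2) in a planar conjugated ring means antiaromatic.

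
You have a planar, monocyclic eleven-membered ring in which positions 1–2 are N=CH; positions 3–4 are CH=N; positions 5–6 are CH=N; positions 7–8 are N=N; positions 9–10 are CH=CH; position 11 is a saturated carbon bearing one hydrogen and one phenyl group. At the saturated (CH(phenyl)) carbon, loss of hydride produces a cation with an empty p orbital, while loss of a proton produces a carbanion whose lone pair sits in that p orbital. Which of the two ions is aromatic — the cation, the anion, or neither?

The cation

Once that carbon is sp², every ring atom has a p orbital and both ions are fully conjugated.
Cation: 5 × 2 + 0 = 10 π electrons → 4(2)+2, aromatic.
Anion: 5 × 2 + 2 = 12 π electrons → 4(3), antiaromatic.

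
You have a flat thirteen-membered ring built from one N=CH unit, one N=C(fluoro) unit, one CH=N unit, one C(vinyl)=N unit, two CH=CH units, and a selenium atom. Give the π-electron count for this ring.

All ring atoms are sp² and supply a p orbital to the ring (each doubly-bonded ring atom is sp² with one p-orbital electron; the doubly-bonded nitrogens are pyridine-type — their lone pairs lie in the ring plane, leaving one electron in the p orbital; the selenium donates one lone pair from its p orbital); the conjugation is uninterrupted.
Tallying contributions gives 6 × 2 = 12 from the double-bond units + 2 from the Se atom = 14.

14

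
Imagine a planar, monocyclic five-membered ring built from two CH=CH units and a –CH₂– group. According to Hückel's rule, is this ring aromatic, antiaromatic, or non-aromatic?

The CH2 carbon is saturated: the tetrahedral CH₂ carbon is sp³ and has no p orbital in the ring π system. Conjugation is not continuous around the ring.
Without a continuous loop of overlapping p orbitals the Hückel electron count never comes into play.

Non-aromatic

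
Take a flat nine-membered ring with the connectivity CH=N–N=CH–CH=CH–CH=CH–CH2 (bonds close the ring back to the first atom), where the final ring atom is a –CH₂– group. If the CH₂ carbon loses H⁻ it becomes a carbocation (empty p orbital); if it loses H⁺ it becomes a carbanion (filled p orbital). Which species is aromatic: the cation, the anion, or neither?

Both ions have a continuous loop of p orbitals — each ring atom is sp².
Cation: 4 × 2 + 0 = 8 π electrons → 4(2), antiaromatic.
Anion: 4 × 2 + 2 = 10 π electrons → 4(2)+2, aromatic.

The anion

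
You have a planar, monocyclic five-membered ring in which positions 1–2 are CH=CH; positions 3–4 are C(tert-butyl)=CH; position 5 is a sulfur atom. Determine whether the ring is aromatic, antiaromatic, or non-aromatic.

Aromatic

Every ring atom contributes a p orbital perpendicular to the ring (the double-bond atoms are sp², each contributing one p electron; the sulfur donates one lone pair from its p orbital), so the π system is cyclic and fully conjugated.
Tallying contributions gives 2 × 2 = 4 from the double-bond units + 2 from the S atom = 6.
6 = 4(1) + 2, which satisfies Hückel's 4n+2 rule.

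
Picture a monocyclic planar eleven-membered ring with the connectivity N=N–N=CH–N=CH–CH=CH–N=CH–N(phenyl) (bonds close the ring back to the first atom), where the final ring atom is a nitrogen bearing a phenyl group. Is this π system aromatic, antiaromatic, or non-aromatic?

All ring atoms are sp² and supply a p orbital to the ring (each doubly-bonded ring atom is sp² with one p-orbital electron; each =N– nitrogen is pyridine-type (lone pair in the sp² plane, one electron in the p orbital); the pyrrole-type nitrogen donates its lone pair from the p orbital); the conjugation is uninterrupted.
Tallying contributions gives 5 × 2 = 10 from the double-bond units + 2 from the N(phenyl) atom = 12.
12 = 4(3); a planar, fully conjugated 4n system is antiaromatic.

Antiaromatic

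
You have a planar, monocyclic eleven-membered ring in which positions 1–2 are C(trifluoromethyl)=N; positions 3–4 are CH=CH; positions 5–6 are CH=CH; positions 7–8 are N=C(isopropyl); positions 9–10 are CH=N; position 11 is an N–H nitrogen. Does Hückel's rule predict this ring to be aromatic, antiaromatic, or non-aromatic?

Antiaromatic

All ring atoms are sp² and supply a p orbital to the ring (each doubly-bonded ring atom is sp² with one p-orbital electron; the doubly-bonded nitrogens are pyridine-type — their lone pairs lie in the ring plane, leaving one electron in the p orbital; the pyrrole-type nitrogen donates its lone pair from the p orbital); the conjugation is uninterrupted.
Tallying contributions gives 5 × 2 = 10 from the double-bond units + 2 from the NH atom = 12.
A 4n π count (12, n = 3) in a planar conjugated ring means antiaromatic.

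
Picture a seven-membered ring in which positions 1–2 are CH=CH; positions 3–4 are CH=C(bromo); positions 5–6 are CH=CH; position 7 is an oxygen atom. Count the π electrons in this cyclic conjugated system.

8

The p orbitals form a continuous loop: each doubly-bonded ring atom is sp² with one p-orbital electron; the oxygen donates one lone pair from its p orbital. The ring is fully conjugated.
Counting π electrons: 3 × 2 = 6 from the double-bond units + 2 from the O atom = 8.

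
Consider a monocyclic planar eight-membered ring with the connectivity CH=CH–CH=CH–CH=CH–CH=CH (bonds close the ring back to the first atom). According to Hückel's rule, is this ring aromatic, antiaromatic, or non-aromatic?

Antiaromatic

The p orbitals form a continuous loop: each doubly-bonded ring atom is sp² with one p-orbital electron. The ring is fully conjugated.
Tallying contributions gives 4 × 2 = 8 from the 4 double-bond units.
With 8 = 4·2 π electrons, Hückel's rule classifies the planar ring as antiaromatic.
(The species described is cyclooctatetraene.)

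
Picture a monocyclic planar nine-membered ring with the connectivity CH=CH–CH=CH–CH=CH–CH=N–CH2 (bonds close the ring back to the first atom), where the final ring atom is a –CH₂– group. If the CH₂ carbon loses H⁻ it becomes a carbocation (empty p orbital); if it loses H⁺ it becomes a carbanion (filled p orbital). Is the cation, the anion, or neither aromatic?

The anion

Both ions have a continuous loop of p orbitals — each ring atom is sp².
Cation: 4 × 2 + 0 = 8 π electrons → 4(2), antiaromatic.
Anion: 4 × 2 + 2 = 10 π electrons → 4(2)+2, aromatic.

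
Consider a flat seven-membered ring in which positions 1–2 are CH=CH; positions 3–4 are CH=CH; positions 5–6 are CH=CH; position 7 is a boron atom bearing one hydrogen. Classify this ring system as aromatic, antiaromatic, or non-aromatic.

Aromatic

Every ring atom contributes a p orbital perpendicular to the ring (the double-bond atoms are sp², each contributing one p electron; the boron has an empty p orbital), so the π system is cyclic and fully conjugated.
π-electron count: 3 × 2 = 6 from the double-bond units + 0 from the BH atom = 6.
That gives a 4n+2 count (6, n = 1).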